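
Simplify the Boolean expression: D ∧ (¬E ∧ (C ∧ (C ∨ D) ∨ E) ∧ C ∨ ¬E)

D ∧ (¬E ∧ (C ∧ (C ∨ D) ∨ E) ∧ C ∨ ¬E)
= D ∧ (¬E ∧ (C ∨ E) ∧ C ∨ ¬E)
= D ∧ (¬E ∧ C ∨ ¬E)
= D ∧ ¬E

D ∧ ¬E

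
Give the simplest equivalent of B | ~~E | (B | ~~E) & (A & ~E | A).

B | E

B | ~~E | (B | ~~E) & (A & ~E | A)
= B | E | (B | ~~E) & (A & ~E | A)   (double negation)
= B | E | (B | E) & (A & ~E | A)   (double negation)
= B | E | (B | E) & A   (absorption)
= B | E   (absorption)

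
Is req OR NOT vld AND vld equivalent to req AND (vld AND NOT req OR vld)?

E1: req OR NOT vld AND vld
    = req   [complement / identity]
E2: req AND (vld AND NOT req OR vld)
    = req AND vld   [absorption]
These differ: at req=1, vld=0, E1 = 1 but E2 = 0.

No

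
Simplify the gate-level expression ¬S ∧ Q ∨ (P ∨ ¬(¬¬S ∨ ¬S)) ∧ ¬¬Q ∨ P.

¬S ∧ Q ∨ P

¬S ∧ Q ∨ (P ∨ ¬(¬¬S ∨ ¬S)) ∧ ¬¬Q ∨ P
= ¬S ∧ Q ∨ (P ∨ ¬(¬¬S ∨ ¬S)) ∧ Q ∨ P
= ¬S ∧ Q ∨ (P ∨ ¬S ∧ S) ∧ Q ∨ P
= ¬S ∧ Q ∨ P ∧ Q ∨ P
= ¬S ∧ Q ∨ P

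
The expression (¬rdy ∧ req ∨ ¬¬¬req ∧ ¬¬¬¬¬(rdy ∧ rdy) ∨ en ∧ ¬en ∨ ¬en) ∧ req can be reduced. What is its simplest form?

(¬rdy ∧ req ∨ ¬¬¬req ∧ ¬¬¬¬¬(rdy ∧ rdy) ∨ en ∧ ¬en ∨ ¬en) ∧ req
= (¬rdy ∧ req ∨ ¬¬¬req ∧ ¬¬¬(rdy ∧ rdy) ∨ en ∧ ¬en ∨ ¬en) ∧ req
= (¬rdy ∧ req ∨ ¬¬¬req ∧ ¬¬¬rdy ∨ en ∧ ¬en ∨ ¬en) ∧ req
= (¬rdy ∧ req ∨ ¬¬¬req ∧ ¬rdy ∨ en ∧ ¬en ∨ ¬en) ∧ req
= (¬rdy ∧ req ∨ ¬req ∧ ¬rdy ∨ en ∧ ¬en ∨ ¬en) ∧ req
= (¬rdy ∧ req ∨ ¬req ∧ ¬rdy ∨ ¬en) ∧ req
= (¬rdy ∨ ¬en) ∧ req

(¬rdy ∨ ¬en) ∧ req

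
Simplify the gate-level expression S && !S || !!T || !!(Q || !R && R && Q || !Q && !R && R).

S && !S || !!T || !!(Q || !R && R && Q || !Q && !R && R)
= S && !S || !!T || !!(Q || !R && R)   (distribution)
= S && !S || !!T || !!Q   (complement / identity)
= !!T || !!Q   (complement / identity)
= T || !!Q   (double negation)
= T || Q   (double negation)

T || Q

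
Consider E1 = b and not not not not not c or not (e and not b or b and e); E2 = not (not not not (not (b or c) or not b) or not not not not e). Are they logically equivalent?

No

E1: b and not not not not not c or not (e and not b or b and e)
    = b and not not not not not c or not e
    = b and not not not c or not e
    = b and not c or not e
E2: not (not not not (not (b or c) or not b) or not not not not e)
    = not (not not ((b or c) and b) or not not not not e)
    = not (not not ((b or c) and b) or not not e)
    = not ((b or c) and b) and not e
    = not b and not e
These differ: at b=1, c=0, e=0, E1 = 1 but E2 = 0.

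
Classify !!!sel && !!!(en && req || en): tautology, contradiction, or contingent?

!!!sel && !!!(en && req || en)
= !!!sel && !!!en
= !!!sel && !en
= !sel && !en
This depends on en, sel, so it is not a constant.

contingent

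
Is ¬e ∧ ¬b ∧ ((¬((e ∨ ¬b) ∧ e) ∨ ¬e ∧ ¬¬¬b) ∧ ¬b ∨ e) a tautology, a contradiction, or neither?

¬e ∧ ¬b ∧ ((¬((e ∨ ¬b) ∧ e) ∨ ¬e ∧ ¬¬¬b) ∧ ¬b ∨ e)
= ¬e ∧ ¬b ∧ ((¬((e ∨ ¬b) ∧ e) ∨ ¬e ∧ ¬b) ∧ ¬b ∨ e)   [double negation]
= ¬e ∧ ¬b ∧ ((¬e ∨ ¬e ∧ ¬b) ∧ ¬b ∨ e)   [absorption]
= ¬e ∧ ¬b ∧ (¬e ∧ ¬b ∨ e)   [absorption]
= ¬e ∧ ¬b   [absorption]
This depends on b, e, so it is not a constant.

neither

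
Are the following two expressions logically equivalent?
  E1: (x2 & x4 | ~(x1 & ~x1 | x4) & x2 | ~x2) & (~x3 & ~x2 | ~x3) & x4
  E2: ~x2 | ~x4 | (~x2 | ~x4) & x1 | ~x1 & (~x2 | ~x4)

No

E1: (x2 & x4 | ~(x1 & ~x1 | x4) & x2 | ~x2) & (~x3 & ~x2 | ~x3) & x4
    = (x2 & x4 | ~(x1 & ~x1 | x4) & x2 | ~x2) & ~x3 & x4   — absorption
    = (x2 & x4 | ~x4 & x2 | ~x2) & ~x3 & x4   — complement / identity
    = (x2 | ~x2) & ~x3 & x4   — distribution
    = ~x3 & x4   — complement / identity
E2: ~x2 | ~x4 | (~x2 | ~x4) & x1 | ~x1 & (~x2 | ~x4)
    = ~x2 | ~x4 | ~x2 | ~x4   — distribution
    = ~x2 | ~x4   — idempotence
These differ: at x1=0, x2=0, x3=1, x4=0, E1 = 0 but E2 = 1.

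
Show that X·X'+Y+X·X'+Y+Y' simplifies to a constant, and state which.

1

X·X'+Y+X·X'+Y+Y'
= X·X'+Y+Y'   (idempotence)
= Y+Y'   (complement / identity)
= 1   (complement)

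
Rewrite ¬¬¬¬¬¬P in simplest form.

¬¬¬¬¬¬P
= ¬¬¬¬P   (double negation)
= ¬¬P   (double negation)
= P   (double negation)

P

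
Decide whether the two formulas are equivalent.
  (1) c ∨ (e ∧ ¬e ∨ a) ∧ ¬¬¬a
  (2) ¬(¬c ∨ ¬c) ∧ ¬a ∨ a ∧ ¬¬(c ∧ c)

E1: c ∨ (e ∧ ¬e ∨ a) ∧ ¬¬¬a
    = c ∨ (e ∧ ¬e ∨ a) ∧ ¬a   (double negation)
    = c ∨ a ∧ ¬a   (complement / identity)
    = c   (complement / identity)
E2: ¬(¬c ∨ ¬c) ∧ ¬a ∨ a ∧ ¬¬(c ∧ c)
    = ¬¬c ∧ ¬a ∨ a ∧ ¬¬(c ∧ c)   (idempotence)
    = ¬¬c ∧ ¬a ∨ a ∧ ¬¬c   (idempotence)
    = ¬¬c   (distribution)
    = c   (double negation)
Both reduce to c, so they are equivalent.

Yes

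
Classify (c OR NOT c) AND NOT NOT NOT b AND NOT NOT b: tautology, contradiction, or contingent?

contradiction

(c OR NOT c) AND NOT NOT NOT b AND NOT NOT b
= NOT NOT NOT b AND NOT NOT b   — complement / identity
= NOT NOT NOT b AND b   — double negation
= NOT b AND b   — double negation
= FALSE   — complement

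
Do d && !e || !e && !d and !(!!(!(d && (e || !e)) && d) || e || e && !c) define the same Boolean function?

Yes

E1: d && !e || !e && !d
    = !e   [distribution]
E2: !(!!(!(d && (e || !e)) && d) || e || e && !c)
    = !(!!(!(d && (e || !e)) && d) || e)   [absorption]
    = !(!(d && (e || !e)) && d || e)   [double negation]
    = !(!d && d || e)   [complement / identity]
    = !e   [complement / identity]
Both reduce to !e, so they are equivalent.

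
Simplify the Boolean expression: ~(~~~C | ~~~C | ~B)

~(~~~C | ~~~C | ~B)
= ~(~~~C | ~B)   (idempotence)
= ~(~C | ~B)   (double negation)
= C & B   (De Morgan)

C & B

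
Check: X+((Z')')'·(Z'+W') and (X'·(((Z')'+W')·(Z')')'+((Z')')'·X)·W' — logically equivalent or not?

No

E1: X+((Z')')'·(Z'+W')
    = X+Z'·(Z'+W')   [double negation]
    = X+Z'   [absorption]
E2: (X'·(((Z')'+W')·(Z')')'+((Z')')'·X)·W'
    = (X'·((Z')')'+((Z')')'·X)·W'   [absorption]
    = ((Z')')'·W'   [distribution]
    = Z'·W'   [double negation]
These differ: at W=1, X=1, Z=0, E1 = 1 but E2 = 0.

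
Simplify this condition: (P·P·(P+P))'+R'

P'+R'

(P·P·(P+P))'+R'
= (P·P·P)'+R'   — idempotence
= (P·P)'+R'   — idempotence
= P'+R'   — idempotence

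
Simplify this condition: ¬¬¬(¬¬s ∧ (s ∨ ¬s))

¬s

¬¬¬(¬¬s ∧ (s ∨ ¬s))
= ¬(¬¬s ∧ (s ∨ ¬s))   (double negation)
= ¬¬¬s   (complement / identity)
= ¬s   (double negation)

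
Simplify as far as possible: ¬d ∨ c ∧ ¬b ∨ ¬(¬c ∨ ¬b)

¬d ∨ c ∧ ¬b ∨ ¬(¬c ∨ ¬b)
= ¬d ∨ c ∧ ¬b ∨ c ∧ b
= ¬d ∨ c

¬d ∨ c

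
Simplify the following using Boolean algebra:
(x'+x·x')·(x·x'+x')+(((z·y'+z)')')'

(x'+x·x')·(x·x'+x')+(((z·y'+z)')')'
= (x'+x·x')·(x·x'+x')+(z·y'+z)'
= x·x'+x'·x'+(z·y'+z)'
= x·x'+x'·x'+z'
= x'+z'

x'+z'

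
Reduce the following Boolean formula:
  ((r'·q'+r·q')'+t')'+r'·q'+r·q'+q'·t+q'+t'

((r'·q'+r·q')'+t')'+r'·q'+r·q'+q'·t+q'+t'
= (r'·q'+r·q')·t+r'·q'+r·q'+q'·t+q'+t'
= r'·q'+r·q'+q'·t+q'+t'
= r'·q'+r·q'+q'+t'
= q'+q'+t'
= q'+t'

q'+t'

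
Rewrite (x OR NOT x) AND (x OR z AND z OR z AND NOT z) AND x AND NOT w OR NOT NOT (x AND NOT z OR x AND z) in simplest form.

(x OR NOT x) AND (x OR z AND z OR z AND NOT z) AND x AND NOT w OR NOT NOT (x AND NOT z OR x AND z)
= (x OR NOT x) AND (x OR z) AND x AND NOT w OR NOT NOT (x AND NOT z OR x AND z)   [distribution]
= (x OR NOT x) AND (x OR z) AND x AND NOT w OR NOT NOT x   [distribution]
= (x OR NOT x) AND x AND NOT w OR NOT NOT x   [absorption]
= x AND NOT w OR NOT NOT x   [complement / identity]
= x AND NOT w OR x   [double negation]
= x   [absorption]

x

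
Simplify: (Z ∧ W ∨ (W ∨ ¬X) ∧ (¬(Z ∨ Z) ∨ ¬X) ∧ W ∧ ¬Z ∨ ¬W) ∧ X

X

(Z ∧ W ∨ (W ∨ ¬X) ∧ (¬(Z ∨ Z) ∨ ¬X) ∧ W ∧ ¬Z ∨ ¬W) ∧ X
= (Z ∧ W ∨ (W ∨ ¬X) ∧ (¬Z ∨ ¬X) ∧ W ∧ ¬Z ∨ ¬W) ∧ X   [idempotence]
= (Z ∧ W ∨ (W ∧ ¬Z ∨ ¬X) ∧ W ∧ ¬Z ∨ ¬W) ∧ X   [distribution]
= (Z ∧ W ∨ W ∧ ¬Z ∨ ¬W) ∧ X   [absorption]
= (W ∨ ¬W) ∧ X   [distribution]
= X   [complement / identity]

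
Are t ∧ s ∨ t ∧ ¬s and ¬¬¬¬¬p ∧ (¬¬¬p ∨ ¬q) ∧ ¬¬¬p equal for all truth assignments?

E1: t ∧ s ∨ t ∧ ¬s
    = t   [distribution]
E2: ¬¬¬¬¬p ∧ (¬¬¬p ∨ ¬q) ∧ ¬¬¬p
    = ¬¬¬¬¬p ∧ ¬¬¬p   [absorption]
    = ¬¬¬p ∧ ¬¬¬p   [double negation]
    = ¬¬¬p   [idempotence]
    = ¬p   [double negation]
These differ: at p=0, q=0, s=0, t=0, E1 = 0 but E2 = 1.

No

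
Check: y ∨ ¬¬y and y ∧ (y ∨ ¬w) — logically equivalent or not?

E1: y ∨ ¬¬y
    = y ∨ y   (double negation)
    = y   (idempotence)
E2: y ∧ (y ∨ ¬w)
    = y   (absorption)
Both reduce to y, so they are equivalent.

Yes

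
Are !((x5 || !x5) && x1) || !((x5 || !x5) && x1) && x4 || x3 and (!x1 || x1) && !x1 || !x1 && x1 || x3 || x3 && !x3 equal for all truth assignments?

E1: !((x5 || !x5) && x1) || !((x5 || !x5) && x1) && x4 || x3
    = !((x5 || !x5) && x1) || x3   [absorption]
    = !x1 || x3   [complement / identity]
E2: (!x1 || x1) && !x1 || !x1 && x1 || x3 || x3 && !x3
    = (!x1 || x1) && !x1 || !x1 && x1 || x3   [complement / identity]
    = (!x1 || x1) && !x1 || x3   [complement / identity]
    = !x1 || x3   [complement / identity]
Both reduce to !x1 || x3, so they are equivalent.

Yes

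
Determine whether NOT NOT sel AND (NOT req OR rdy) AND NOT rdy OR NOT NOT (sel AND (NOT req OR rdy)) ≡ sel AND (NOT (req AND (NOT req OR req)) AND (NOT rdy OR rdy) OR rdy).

E1: NOT NOT sel AND (NOT req OR rdy) AND NOT rdy OR NOT NOT (sel AND (NOT req OR rdy))
    = NOT NOT sel AND (NOT req OR rdy) AND NOT rdy OR sel AND (NOT req OR rdy)   [double negation]
    = sel AND (NOT req OR rdy) AND NOT rdy OR sel AND (NOT req OR rdy)   [double negation]
    = sel AND (NOT req OR rdy)   [absorption]
E2: sel AND (NOT (req AND (NOT req OR req)) AND (NOT rdy OR rdy) OR rdy)
    = sel AND (NOT (req AND (NOT req OR req)) OR rdy)   [complement / identity]
    = sel AND (NOT req OR rdy)   [complement / identity]
Both reduce to sel AND (NOT req OR rdy), so they are equivalent.

Yes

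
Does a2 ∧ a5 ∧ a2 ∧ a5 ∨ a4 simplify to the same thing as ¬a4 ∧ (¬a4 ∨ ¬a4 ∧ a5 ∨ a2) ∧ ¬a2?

E1: a2 ∧ a5 ∧ a2 ∧ a5 ∨ a4
    = a2 ∧ a5 ∨ a4   — idempotence
E2: ¬a4 ∧ (¬a4 ∨ ¬a4 ∧ a5 ∨ a2) ∧ ¬a2
    = ¬a4 ∧ (¬a4 ∨ a2) ∧ ¬a2   — absorption
    = ¬a4 ∧ ¬a2   — absorption
These differ: at a2=1, a4=1, a5=1, E1 = 1 but E2 = 0.

No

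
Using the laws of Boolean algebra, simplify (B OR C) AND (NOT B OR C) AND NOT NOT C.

C

(B OR C) AND (NOT B OR C) AND NOT NOT C
= (B OR C) AND (NOT B OR C) AND C   (double negation)
= (C OR B AND NOT B) AND C   (distribution)
= C AND C   (complement / identity)
= C   (idempotence)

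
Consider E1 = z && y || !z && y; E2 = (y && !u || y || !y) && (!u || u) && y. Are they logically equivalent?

Yes

E1: z && y || !z && y
    = y   [distribution]
E2: (y && !u || y || !y) && (!u || u) && y
    = (y || !y) && (!u || u) && y   [absorption]
    = (!u || u) && y   [complement / identity]
    = y   [complement / identity]
Both reduce to y, so they are equivalent.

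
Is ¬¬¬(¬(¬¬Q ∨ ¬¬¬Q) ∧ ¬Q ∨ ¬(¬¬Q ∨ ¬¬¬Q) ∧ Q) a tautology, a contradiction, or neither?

tautology

¬¬¬(¬(¬¬Q ∨ ¬¬¬Q) ∧ ¬Q ∨ ¬(¬¬Q ∨ ¬¬¬Q) ∧ Q)
= ¬¬¬¬(¬¬Q ∨ ¬¬¬Q)   [distribution]
= ¬¬¬¬(¬¬Q ∨ ¬Q)   [double negation]
= ¬¬¬¬(Q ∨ ¬Q)   [double negation]
= ¬¬(Q ∨ ¬Q)   [double negation]
= Q ∨ ¬Q   [double negation]
= True   [complement]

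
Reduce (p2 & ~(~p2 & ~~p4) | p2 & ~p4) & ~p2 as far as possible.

0

(p2 & ~(~p2 & ~~p4) | p2 & ~p4) & ~p2
= (p2 & (p2 | ~p4) | p2 & ~p4) & ~p2   (De Morgan)
= (p2 | p2 & ~p4) & ~p2   (absorption)
= p2 & ~p2   (absorption)
= 0   (complement)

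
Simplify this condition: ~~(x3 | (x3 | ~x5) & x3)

x3

~~(x3 | (x3 | ~x5) & x3)
= ~~(x3 | x3)   (absorption)
= ~~x3   (idempotence)
= x3   (double negation)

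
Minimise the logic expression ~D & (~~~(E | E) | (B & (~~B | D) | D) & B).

~D & (~E | B)

~D & (~~~(E | E) | (B & (~~B | D) | D) & B)
= ~D & (~~~E | (B & (~~B | D) | D) & B)   — idempotence
= ~D & (~E | (B & (~~B | D) | D) & B)   — double negation
= ~D & (~E | (B & (B | D) | D) & B)   — double negation
= ~D & (~E | (B | D) & B)   — absorption
= ~D & (~E | B)   — absorption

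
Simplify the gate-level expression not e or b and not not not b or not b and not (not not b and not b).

not e or not b

not e or b and not not not b or not b and not (not not b and not b)
= not e or b and not not not b or not b and (not b or b)   — De Morgan
= not e or b and not b or not b and (not b or b)   — double negation
= not e or b and not b or not b   — complement / identity
= not e or not b   — complement / identity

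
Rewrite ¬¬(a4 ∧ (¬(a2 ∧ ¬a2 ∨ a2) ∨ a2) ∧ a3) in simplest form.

a4 ∧ a3

¬¬(a4 ∧ (¬(a2 ∧ ¬a2 ∨ a2) ∨ a2) ∧ a3)
= a4 ∧ (¬(a2 ∧ ¬a2 ∨ a2) ∨ a2) ∧ a3   [double negation]
= a4 ∧ (¬a2 ∨ a2) ∧ a3   [complement / identity]
= a4 ∧ a3   [complement / identity]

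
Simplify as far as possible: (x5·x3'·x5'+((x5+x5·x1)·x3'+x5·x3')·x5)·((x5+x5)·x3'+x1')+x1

x5·x3'+x1

(x5·x3'·x5'+((x5+x5·x1)·x3'+x5·x3')·x5)·((x5+x5)·x3'+x1')+x1
= (x5·x3'·x5'+(x5·x3'+x5·x3')·x5)·((x5+x5)·x3'+x1')+x1   (absorption)
= (x5·x3'·x5'+(x5·x3'+x5·x3')·x5)·(x5·x3'+x1')+x1   (idempotence)
= (x5·x3'·x5'+x5·x3'·x5)·(x5·x3'+x1')+x1   (idempotence)
= x5·x3'·(x5·x3'+x1')+x1   (distribution)
= x5·x3'+x1   (absorption)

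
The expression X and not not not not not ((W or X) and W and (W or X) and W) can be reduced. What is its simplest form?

X and not not not not not ((W or X) and W and (W or X) and W)
= X and not not not not not ((W or X) and W)   [idempotence]
= X and not not not ((W or X) and W)   [double negation]
= X and not not not W   [absorption]
= X and not W   [double negation]

X and not W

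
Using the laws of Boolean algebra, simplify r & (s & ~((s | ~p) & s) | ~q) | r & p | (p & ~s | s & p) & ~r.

r & (s & ~((s | ~p) & s) | ~q) | r & p | (p & ~s | s & p) & ~r
= r & (s & ~((s | ~p) & s) | ~q) | r & p | p & ~r   (distribution)
= r & (s & ~((s | ~p) & s) | ~q) | p   (distribution)
= r & (s & ~s | ~q) | p   (absorption)
= r & ~q | p   (complement / identity)

r & ~q | p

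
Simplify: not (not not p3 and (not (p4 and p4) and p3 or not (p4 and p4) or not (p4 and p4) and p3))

not p3 or p4

not (not not p3 and (not (p4 and p4) and p3 or not (p4 and p4) or not (p4 and p4) and p3))
= not (not not p3 and (not (p4 and p4) or not (p4 and p4) and p3))
= not (not not p3 and not (p4 and p4))
= not p3 or p4 and p4
= not p3 or p4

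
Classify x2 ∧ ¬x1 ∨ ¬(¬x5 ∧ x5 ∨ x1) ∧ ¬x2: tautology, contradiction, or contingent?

x2 ∧ ¬x1 ∨ ¬(¬x5 ∧ x5 ∨ x1) ∧ ¬x2
= x2 ∧ ¬x1 ∨ ¬x1 ∧ ¬x2   (complement / identity)
= ¬x1   (distribution)
This depends on x1, so it is not a constant.

contingent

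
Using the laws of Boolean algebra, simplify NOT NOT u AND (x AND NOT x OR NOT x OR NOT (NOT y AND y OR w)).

u AND (NOT x OR NOT w)

NOT NOT u AND (x AND NOT x OR NOT x OR NOT (NOT y AND y OR w))
= NOT NOT u AND (NOT x OR NOT (NOT y AND y OR w))
= NOT NOT u AND (NOT x OR NOT w)
= u AND (NOT x OR NOT w)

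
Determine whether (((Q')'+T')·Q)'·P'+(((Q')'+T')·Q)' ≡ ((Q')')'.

Yes

E1: (((Q')'+T')·Q)'·P'+(((Q')'+T')·Q)'
    = (((Q')'+T')·Q)'   — absorption
    = ((Q+T')·Q)'   — double negation
    = Q'   — absorption
E2: ((Q')')'
    = Q'   — double negation
Both reduce to Q', so they are equivalent.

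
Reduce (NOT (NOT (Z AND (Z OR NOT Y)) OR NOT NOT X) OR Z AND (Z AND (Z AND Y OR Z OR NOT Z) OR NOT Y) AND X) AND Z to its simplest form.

(NOT (NOT (Z AND (Z OR NOT Y)) OR NOT NOT X) OR Z AND (Z AND (Z AND Y OR Z OR NOT Z) OR NOT Y) AND X) AND Z
= (NOT (NOT (Z AND (Z OR NOT Y)) OR NOT NOT X) OR Z AND (Z AND (Z OR NOT Z) OR NOT Y) AND X) AND Z   (absorption)
= (NOT (NOT (Z AND (Z OR NOT Y)) OR NOT NOT X) OR Z AND (Z OR NOT Y) AND X) AND Z   (complement / identity)
= (Z AND (Z OR NOT Y) AND NOT X OR Z AND (Z OR NOT Y) AND X) AND Z   (De Morgan)
= Z AND (Z OR NOT Y) AND Z   (distribution)
= Z AND Z   (absorption)
= Z   (idempotence)

Z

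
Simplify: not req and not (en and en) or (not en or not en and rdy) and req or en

True

not req and not (en and en) or (not en or not en and rdy) and req or en
= not req and not en or (not en or not en and rdy) and req or en   — idempotence
= not req and not en or not en and req or en   — absorption
= not en or en   — distribution
= True   — complement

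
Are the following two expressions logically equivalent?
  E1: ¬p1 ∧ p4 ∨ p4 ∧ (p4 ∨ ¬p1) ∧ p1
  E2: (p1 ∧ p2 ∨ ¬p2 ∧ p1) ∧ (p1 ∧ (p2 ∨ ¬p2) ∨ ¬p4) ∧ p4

E1: ¬p1 ∧ p4 ∨ p4 ∧ (p4 ∨ ¬p1) ∧ p1
    = ¬p1 ∧ p4 ∨ p4 ∧ p1   — absorption
    = p4   — distribution
E2: (p1 ∧ p2 ∨ ¬p2 ∧ p1) ∧ (p1 ∧ (p2 ∨ ¬p2) ∨ ¬p4) ∧ p4
    = p1 ∧ (p2 ∨ ¬p2) ∧ (p1 ∧ (p2 ∨ ¬p2) ∨ ¬p4) ∧ p4   — distribution
    = p1 ∧ (p2 ∨ ¬p2) ∧ p4   — absorption
    = p1 ∧ p4   — complement / identity
These differ: at p1=0, p2=0, p4=1, E1 = 1 but E2 = 0.

No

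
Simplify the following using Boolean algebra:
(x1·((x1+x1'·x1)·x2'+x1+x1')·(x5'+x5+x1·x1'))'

(x1·((x1+x1'·x1)·x2'+x1+x1')·(x5'+x5+x1·x1'))'
= (x1·((x1+x1'·x1)·x2'+x1+x1')·(x5'+x5))'   — complement / identity
= (x1·((x1+x1'·x1)·x2'+x1+x1'))'   — complement / identity
= (x1·(x1·x2'+x1+x1'))'   — complement / identity
= (x1·(x1+x1'))'   — absorption
= x1'   — complement / identity

x1'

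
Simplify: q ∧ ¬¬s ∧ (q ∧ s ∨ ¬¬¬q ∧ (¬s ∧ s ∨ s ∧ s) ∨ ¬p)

q ∧ s

q ∧ ¬¬s ∧ (q ∧ s ∨ ¬¬¬q ∧ (¬s ∧ s ∨ s ∧ s) ∨ ¬p)
= q ∧ s ∧ (q ∧ s ∨ ¬¬¬q ∧ (¬s ∧ s ∨ s ∧ s) ∨ ¬p)
= q ∧ s ∧ (q ∧ s ∨ ¬q ∧ (¬s ∧ s ∨ s ∧ s) ∨ ¬p)
= q ∧ s ∧ (q ∧ s ∨ ¬q ∧ s ∨ ¬p)
= q ∧ s ∧ (s ∨ ¬p)
= q ∧ s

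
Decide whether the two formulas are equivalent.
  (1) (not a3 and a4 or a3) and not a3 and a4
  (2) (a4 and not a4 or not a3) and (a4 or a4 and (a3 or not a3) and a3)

Yes

E1: (not a3 and a4 or a3) and not a3 and a4
    = not a3 and a4
E2: (a4 and not a4 or not a3) and (a4 or a4 and (a3 or not a3) and a3)
    = (a4 and not a4 or not a3) and (a4 or a4 and a3)
    = not a3 and (a4 or a4 and a3)
    = not a3 and a4
Both reduce to not a3 and a4, so they are equivalent.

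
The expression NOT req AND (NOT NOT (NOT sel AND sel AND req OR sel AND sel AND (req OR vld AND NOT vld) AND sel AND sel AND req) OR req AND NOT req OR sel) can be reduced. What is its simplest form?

NOT req AND sel

NOT req AND (NOT NOT (NOT sel AND sel AND req OR sel AND sel AND (req OR vld AND NOT vld) AND sel AND sel AND req) OR req AND NOT req OR sel)
= NOT req AND (NOT sel AND sel AND req OR sel AND sel AND (req OR vld AND NOT vld) AND sel AND sel AND req OR req AND NOT req OR sel)
= NOT req AND (NOT sel AND sel AND req OR sel AND sel AND req AND sel AND sel AND req OR req AND NOT req OR sel)
= NOT req AND (NOT sel AND sel AND req OR sel AND sel AND req OR req AND NOT req OR sel)
= NOT req AND (NOT sel AND sel AND req OR sel AND sel AND req OR sel)
= NOT req AND (sel AND req OR sel)
= NOT req AND sel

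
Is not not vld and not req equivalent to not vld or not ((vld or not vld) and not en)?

No

E1: not not vld and not req
    = vld and not req   (double negation)
E2: not vld or not ((vld or not vld) and not en)
    = not vld or not not en   (complement / identity)
    = not vld or en   (double negation)
These differ: at en=1, req=0, vld=0, E1 = 0 but E2 = 1.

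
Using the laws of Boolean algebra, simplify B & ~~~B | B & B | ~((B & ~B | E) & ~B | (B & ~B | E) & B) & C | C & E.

B | C

B & ~~~B | B & B | ~((B & ~B | E) & ~B | (B & ~B | E) & B) & C | C & E
= B & ~~~B | B & B | ~(B & ~B | E) & C | C & E
= B & ~B | B & B | ~(B & ~B | E) & C | C & E
= B | ~(B & ~B | E) & C | C & E
= B | ~E & C | C & E
= B | C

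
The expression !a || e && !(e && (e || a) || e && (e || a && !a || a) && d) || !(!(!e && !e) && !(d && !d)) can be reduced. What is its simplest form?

!a || e && !(e && (e || a) || e && (e || a && !a || a) && d) || !(!(!e && !e) && !(d && !d))
= !a || e && !(e && (e || a) || e && (e || a) && d) || !(!(!e && !e) && !(d && !d))   [complement / identity]
= !a || e && !(e && (e || a) || e && (e || a) && d) || !e && !e || d && !d   [De Morgan]
= !a || e && !(e && (e || a) || e && (e || a) && d) || !e && !e   [complement / identity]
= !a || e && !(e && (e || a)) || !e && !e   [absorption]
= !a || e && !e || !e && !e   [absorption]
= !a || !e   [distribution]

!a || !e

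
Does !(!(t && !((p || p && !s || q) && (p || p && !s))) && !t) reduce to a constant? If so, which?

!(!(t && !((p || p && !s || q) && (p || p && !s))) && !t)
= !(!(t && !(p || p && !s)) && !t)   [absorption]
= !(!(t && !p) && !t)   [absorption]
= t && !p || t   [De Morgan]
= t   [absorption]
This depends on t, so it is not a constant.

no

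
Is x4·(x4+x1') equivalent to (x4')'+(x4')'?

E1: x4·(x4+x1')
    = x4   — absorption
E2: (x4')'+(x4')'
    = (x4')'   — idempotence
    = x4   — double negation
Both reduce to x4, so they are equivalent.

Yes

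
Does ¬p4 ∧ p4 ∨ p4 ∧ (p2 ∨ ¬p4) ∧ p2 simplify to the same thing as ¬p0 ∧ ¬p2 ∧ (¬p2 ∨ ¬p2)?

No

E1: ¬p4 ∧ p4 ∨ p4 ∧ (p2 ∨ ¬p4) ∧ p2
    = p4 ∧ (p2 ∨ ¬p4) ∧ p2   [complement / identity]
    = p4 ∧ p2   [absorption]
E2: ¬p0 ∧ ¬p2 ∧ (¬p2 ∨ ¬p2)
    = ¬p0 ∧ ¬p2 ∧ ¬p2   [idempotence]
    = ¬p0 ∧ ¬p2   [idempotence]
These differ: at p0=0, p2=1, p4=1, E1 = 1 but E2 = 0.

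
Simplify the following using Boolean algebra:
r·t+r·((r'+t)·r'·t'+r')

r·t

r·t+r·((r'+t)·r'·t'+r')
= r·t+r·(r'·t'+r')
= r·t+r·r'
= r·t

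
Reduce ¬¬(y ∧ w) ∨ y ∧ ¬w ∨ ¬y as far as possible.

¬¬(y ∧ w) ∨ y ∧ ¬w ∨ ¬y
= y ∧ w ∨ y ∧ ¬w ∨ ¬y   — double negation
= y ∨ ¬y   — distribution
= True   — complement

True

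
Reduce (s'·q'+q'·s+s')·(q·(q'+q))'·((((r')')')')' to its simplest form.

q'·r'

(s'·q'+q'·s+s')·(q·(q'+q))'·((((r')')')')'
= (q'+s')·(q·(q'+q))'·((((r')')')')'   — distribution
= (q'+s')·q'·((((r')')')')'   — complement / identity
= (q'+s')·q'·((r')')'   — double negation
= (q'+s')·q'·r'   — double negation
= q'·r'   — absorption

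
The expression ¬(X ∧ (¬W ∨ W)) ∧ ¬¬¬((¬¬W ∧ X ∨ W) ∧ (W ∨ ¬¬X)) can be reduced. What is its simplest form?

¬(X ∧ (¬W ∨ W)) ∧ ¬¬¬((¬¬W ∧ X ∨ W) ∧ (W ∨ ¬¬X))
= ¬(X ∧ (¬W ∨ W)) ∧ ¬¬¬((W ∧ X ∨ W) ∧ (W ∨ ¬¬X))
= ¬(X ∧ (¬W ∨ W)) ∧ ¬((W ∧ X ∨ W) ∧ (W ∨ ¬¬X))
= ¬(X ∧ (¬W ∨ W)) ∧ ¬((W ∧ X ∨ W) ∧ (W ∨ X))
= ¬(X ∧ (¬W ∨ W)) ∧ ¬(W ∧ (W ∨ X))
= ¬(X ∧ (¬W ∨ W)) ∧ ¬W
= ¬X ∧ ¬W

¬X ∧ ¬W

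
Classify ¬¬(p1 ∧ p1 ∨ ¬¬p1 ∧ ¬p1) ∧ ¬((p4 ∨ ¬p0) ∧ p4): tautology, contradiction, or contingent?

¬¬(p1 ∧ p1 ∨ ¬¬p1 ∧ ¬p1) ∧ ¬((p4 ∨ ¬p0) ∧ p4)
= (p1 ∧ p1 ∨ ¬¬p1 ∧ ¬p1) ∧ ¬((p4 ∨ ¬p0) ∧ p4)   [double negation]
= (p1 ∧ p1 ∨ p1 ∧ ¬p1) ∧ ¬((p4 ∨ ¬p0) ∧ p4)   [double negation]
= p1 ∧ ¬((p4 ∨ ¬p0) ∧ p4)   [distribution]
= p1 ∧ ¬p4   [absorption]
This depends on p1, p4, so it is not a constant.

contingent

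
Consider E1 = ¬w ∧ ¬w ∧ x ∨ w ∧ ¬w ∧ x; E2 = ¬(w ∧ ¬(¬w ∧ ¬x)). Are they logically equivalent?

No

E1: ¬w ∧ ¬w ∧ x ∨ w ∧ ¬w ∧ x
    = ¬w ∧ x
E2: ¬(w ∧ ¬(¬w ∧ ¬x))
    = ¬(w ∧ (w ∨ x))
    = ¬w
These differ: at w=0, x=0, E1 = 0 but E2 = 1.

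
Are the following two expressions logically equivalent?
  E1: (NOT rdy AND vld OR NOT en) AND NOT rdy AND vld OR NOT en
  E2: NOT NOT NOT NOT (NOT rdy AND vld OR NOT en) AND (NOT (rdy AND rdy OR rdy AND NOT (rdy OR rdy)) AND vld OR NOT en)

E1: (NOT rdy AND vld OR NOT en) AND NOT rdy AND vld OR NOT en
    = NOT rdy AND vld OR NOT en   — absorption
E2: NOT NOT NOT NOT (NOT rdy AND vld OR NOT en) AND (NOT (rdy AND rdy OR rdy AND NOT (rdy OR rdy)) AND vld OR NOT en)
    = NOT NOT NOT NOT (NOT rdy AND vld OR NOT en) AND (NOT (rdy AND rdy OR rdy AND NOT rdy) AND vld OR NOT en)   — idempotence
    = NOT NOT (NOT rdy AND vld OR NOT en) AND (NOT (rdy AND rdy OR rdy AND NOT rdy) AND vld OR NOT en)   — double negation
    = NOT NOT (NOT rdy AND vld OR NOT en) AND (NOT rdy AND vld OR NOT en)   — distribution
    = (NOT rdy AND vld OR NOT en) AND (NOT rdy AND vld OR NOT en)   — double negation
    = NOT rdy AND vld OR NOT en   — idempotence
Both reduce to NOT rdy AND vld OR NOT en, so they are equivalent.

Yes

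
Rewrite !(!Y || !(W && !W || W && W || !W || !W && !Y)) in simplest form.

!(!Y || !(W && !W || W && W || !W || !W && !Y))
= !(!Y || !(W && !W || W && W || !W))
= Y && (W && !W || W && W || !W)
= Y && (W || !W)
= Y

Y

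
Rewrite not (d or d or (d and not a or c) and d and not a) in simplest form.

not (d or d or (d and not a or c) and d and not a)
= not (d or d or d and not a)   — absorption
= not (d or d)   — absorption
= not d   — idempotence

not d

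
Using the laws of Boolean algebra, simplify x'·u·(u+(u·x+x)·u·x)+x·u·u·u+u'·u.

u

x'·u·(u+(u·x+x)·u·x)+x·u·u·u+u'·u
= x'·u·(u+(u·x+x)·u·x)+x·u·u+u'·u   — idempotence
= x'·u·(u+u·x)+x·u·u+u'·u   — absorption
= x'·u·u+x·u·u+u'·u   — absorption
= u·u+u'·u   — distribution
= u   — distribution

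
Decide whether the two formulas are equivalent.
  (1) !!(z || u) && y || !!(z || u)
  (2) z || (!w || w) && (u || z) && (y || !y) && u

Yes

E1: !!(z || u) && y || !!(z || u)
    = !!(z || u)   — absorption
    = z || u   — double negation
E2: z || (!w || w) && (u || z) && (y || !y) && u
    = z || (!w || w) && (u || z) && u   — complement / identity
    = z || (!w || w) && u   — absorption
    = z || u   — complement / identity
Both reduce to z || u, so they are equivalent.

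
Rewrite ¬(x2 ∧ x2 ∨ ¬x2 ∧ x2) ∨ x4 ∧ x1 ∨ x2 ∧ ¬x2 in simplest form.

¬x2 ∨ x4 ∧ x1

¬(x2 ∧ x2 ∨ ¬x2 ∧ x2) ∨ x4 ∧ x1 ∨ x2 ∧ ¬x2
= ¬(x2 ∧ x2 ∨ ¬x2 ∧ x2) ∨ x4 ∧ x1   [complement / identity]
= ¬x2 ∨ x4 ∧ x1   [distribution]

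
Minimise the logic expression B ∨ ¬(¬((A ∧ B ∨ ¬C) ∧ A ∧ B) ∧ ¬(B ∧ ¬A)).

B

B ∨ ¬(¬((A ∧ B ∨ ¬C) ∧ A ∧ B) ∧ ¬(B ∧ ¬A))
= B ∨ (A ∧ B ∨ ¬C) ∧ A ∧ B ∨ B ∧ ¬A   [De Morgan]
= B ∨ A ∧ B ∨ B ∧ ¬A   [absorption]
= B ∨ B   [distribution]
= B   [idempotence]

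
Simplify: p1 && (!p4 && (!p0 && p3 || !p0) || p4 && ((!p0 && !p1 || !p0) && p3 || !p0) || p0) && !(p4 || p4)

p1 && !p4

p1 && (!p4 && (!p0 && p3 || !p0) || p4 && ((!p0 && !p1 || !p0) && p3 || !p0) || p0) && !(p4 || p4)
= p1 && (!p4 && (!p0 && p3 || !p0) || p4 && (!p0 && p3 || !p0) || p0) && !(p4 || p4)   (absorption)
= p1 && (!p0 && p3 || !p0 || p0) && !(p4 || p4)   (distribution)
= p1 && (!p0 || p0) && !(p4 || p4)   (absorption)
= p1 && (!p0 || p0) && !p4   (idempotence)
= p1 && !p4   (complement / identity)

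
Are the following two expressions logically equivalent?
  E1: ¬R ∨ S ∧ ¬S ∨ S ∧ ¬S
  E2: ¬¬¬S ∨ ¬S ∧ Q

E1: ¬R ∨ S ∧ ¬S ∨ S ∧ ¬S
    = ¬R ∨ S ∧ ¬S   (complement / identity)
    = ¬R   (complement / identity)
E2: ¬¬¬S ∨ ¬S ∧ Q
    = ¬S ∨ ¬S ∧ Q   (double negation)
    = ¬S   (absorption)
These differ: at Q=0, R=1, S=0, E1 = 0 but E2 = 1.

No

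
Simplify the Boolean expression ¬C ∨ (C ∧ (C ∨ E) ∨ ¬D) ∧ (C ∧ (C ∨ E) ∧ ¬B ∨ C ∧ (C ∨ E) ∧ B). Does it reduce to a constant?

True

¬C ∨ (C ∧ (C ∨ E) ∨ ¬D) ∧ (C ∧ (C ∨ E) ∧ ¬B ∨ C ∧ (C ∨ E) ∧ B)
= ¬C ∨ (C ∧ (C ∨ E) ∨ ¬D) ∧ C ∧ (C ∨ E)   — distribution
= ¬C ∨ C ∧ (C ∨ E)   — absorption
= ¬C ∨ C   — absorption
= True   — complement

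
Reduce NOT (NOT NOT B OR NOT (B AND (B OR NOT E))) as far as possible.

NOT (NOT NOT B OR NOT (B AND (B OR NOT E)))
= NOT (NOT NOT B OR NOT B)   — absorption
= NOT B AND B   — De Morgan
= FALSE   — complement

FALSE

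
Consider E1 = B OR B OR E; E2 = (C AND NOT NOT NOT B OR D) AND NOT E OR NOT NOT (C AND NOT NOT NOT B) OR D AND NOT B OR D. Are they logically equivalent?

E1: B OR B OR E
    = B OR E
E2: (C AND NOT NOT NOT B OR D) AND NOT E OR NOT NOT (C AND NOT NOT NOT B) OR D AND NOT B OR D
    = (C AND NOT NOT NOT B OR D) AND NOT E OR NOT NOT (C AND NOT NOT NOT B) OR D
    = (C AND NOT NOT NOT B OR D) AND NOT E OR C AND NOT NOT NOT B OR D
    = C AND NOT NOT NOT B OR D
    = C AND NOT B OR D
These differ: at B=1, C=0, D=0, E=1, E1 = 1 but E2 = 0.

No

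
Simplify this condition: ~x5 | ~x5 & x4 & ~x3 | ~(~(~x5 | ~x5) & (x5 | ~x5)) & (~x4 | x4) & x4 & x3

~x5 | ~x5 & x4 & ~x3 | ~(~(~x5 | ~x5) & (x5 | ~x5)) & (~x4 | x4) & x4 & x3
= ~x5 | ~x5 & x4 & ~x3 | ~(~(~x5 | ~x5) & (x5 | ~x5)) & x4 & x3   (complement / identity)
= ~x5 | ~x5 & x4 & ~x3 | ~~(~x5 | ~x5) & x4 & x3   (complement / identity)
= ~x5 | ~x5 & x4 & ~x3 | ~~~x5 & x4 & x3   (idempotence)
= ~x5 | ~x5 & x4 & ~x3 | ~x5 & x4 & x3   (double negation)
= ~x5 | ~x5 & x4   (distribution)
= ~x5   (absorption)

~x5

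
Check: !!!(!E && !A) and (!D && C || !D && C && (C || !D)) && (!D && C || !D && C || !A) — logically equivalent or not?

No

E1: !!!(!E && !A)
    = !!(E || A)   (De Morgan)
    = E || A   (double negation)
E2: (!D && C || !D && C && (C || !D)) && (!D && C || !D && C || !A)
    = (!D && C || !D && C) && (!D && C || !D && C || !A)   (absorption)
    = !D && C || !D && C   (absorption)
    = !D && C   (idempotence)
These differ: at A=1, C=0, D=1, E=1, E1 = 1 but E2 = 0.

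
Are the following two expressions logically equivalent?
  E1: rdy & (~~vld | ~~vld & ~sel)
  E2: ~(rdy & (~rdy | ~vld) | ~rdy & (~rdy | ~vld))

E1: rdy & (~~vld | ~~vld & ~sel)
    = rdy & ~~vld   (absorption)
    = rdy & vld   (double negation)
E2: ~(rdy & (~rdy | ~vld) | ~rdy & (~rdy | ~vld))
    = ~(~rdy | ~vld)   (distribution)
    = rdy & vld   (De Morgan)
Both reduce to rdy & vld, so they are equivalent.

Yes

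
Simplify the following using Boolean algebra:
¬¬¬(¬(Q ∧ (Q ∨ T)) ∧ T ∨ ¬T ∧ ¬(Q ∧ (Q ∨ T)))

Q

¬¬¬(¬(Q ∧ (Q ∨ T)) ∧ T ∨ ¬T ∧ ¬(Q ∧ (Q ∨ T)))
= ¬¬¬¬(Q ∧ (Q ∨ T))   — distribution
= ¬¬(Q ∧ (Q ∨ T))   — double negation
= Q ∧ (Q ∨ T)   — double negation
= Q   — absorption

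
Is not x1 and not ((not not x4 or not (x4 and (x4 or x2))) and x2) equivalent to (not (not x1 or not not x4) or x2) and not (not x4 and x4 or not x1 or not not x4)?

E1: not x1 and not ((not not x4 or not (x4 and (x4 or x2))) and x2)
    = not x1 and not ((x4 or not (x4 and (x4 or x2))) and x2)   (double negation)
    = not x1 and not ((x4 or not x4) and x2)   (absorption)
    = not x1 and not x2   (complement / identity)
E2: (not (not x1 or not not x4) or x2) and not (not x4 and x4 or not x1 or not not x4)
    = (not (not x1 or not not x4) or x2) and not (not x1 or not not x4)   (complement / identity)
    = not (not x1 or not not x4)   (absorption)
    = x1 and not x4   (De Morgan)
These differ: at x1=1, x2=0, x4=0, E1 = 0 but E2 = 1.

No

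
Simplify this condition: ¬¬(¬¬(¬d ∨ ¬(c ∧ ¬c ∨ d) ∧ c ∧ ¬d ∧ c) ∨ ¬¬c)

¬¬(¬¬(¬d ∨ ¬(c ∧ ¬c ∨ d) ∧ c ∧ ¬d ∧ c) ∨ ¬¬c)
= ¬¬(¬¬(¬d ∨ ¬d ∧ c ∧ ¬d ∧ c) ∨ ¬¬c)
= ¬¬(¬¬(¬d ∨ ¬d ∧ c) ∨ ¬¬c)
= ¬(¬(¬d ∨ ¬d ∧ c) ∧ ¬c)
= ¬d ∨ ¬d ∧ c ∨ c
= ¬d ∨ c

¬d ∨ c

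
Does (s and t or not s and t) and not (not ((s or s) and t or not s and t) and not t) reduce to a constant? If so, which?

no

(s and t or not s and t) and not (not ((s or s) and t or not s and t) and not t)
= (s and t or not s and t) and ((s or s) and t or not s and t or t)   (De Morgan)
= (s and t or not s and t) and (s and t or not s and t or t)   (idempotence)
= s and t or not s and t   (absorption)
= t   (distribution)
This depends on t, so it is not a constant.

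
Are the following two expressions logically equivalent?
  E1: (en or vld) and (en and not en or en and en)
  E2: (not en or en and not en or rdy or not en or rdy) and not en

No

E1: (en or vld) and (en and not en or en and en)
    = (en or vld) and en
    = en
E2: (not en or en and not en or rdy or not en or rdy) and not en
    = (not en or rdy or not en or rdy) and not en
    = (not en or rdy) and not en
    = not en
These differ: at en=0, rdy=0, vld=0, E1 = 0 but E2 = 1.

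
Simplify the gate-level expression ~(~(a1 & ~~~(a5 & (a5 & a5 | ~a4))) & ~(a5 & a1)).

~(~(a1 & ~~~(a5 & (a5 & a5 | ~a4))) & ~(a5 & a1))
= ~(~(a1 & ~(a5 & (a5 & a5 | ~a4))) & ~(a5 & a1))
= ~(~(a1 & ~(a5 & (a5 | ~a4))) & ~(a5 & a1))
= ~(~(a1 & ~a5) & ~(a5 & a1))
= a1 & ~a5 | a5 & a1
= a1

a1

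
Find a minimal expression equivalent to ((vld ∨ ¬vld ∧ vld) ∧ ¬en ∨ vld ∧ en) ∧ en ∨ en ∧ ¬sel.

en ∧ (vld ∨ ¬sel)

((vld ∨ ¬vld ∧ vld) ∧ ¬en ∨ vld ∧ en) ∧ en ∨ en ∧ ¬sel
= (vld ∧ ¬en ∨ vld ∧ en) ∧ en ∨ en ∧ ¬sel   — complement / identity
= en ∧ (vld ∧ ¬en ∨ vld ∧ en ∨ ¬sel)   — distribution
= en ∧ (vld ∨ ¬sel)   — distribution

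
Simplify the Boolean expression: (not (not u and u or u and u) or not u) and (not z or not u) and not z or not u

not u

(not (not u and u or u and u) or not u) and (not z or not u) and not z or not u
= (not u or not u) and (not z or not u) and not z or not u
= (not u or not u and not z) and not z or not u
= not u and not z or not u
= not u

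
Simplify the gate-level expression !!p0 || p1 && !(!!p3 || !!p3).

p0 || p1 && !p3

!!p0 || p1 && !(!!p3 || !!p3)
= !!p0 || p1 && !!!p3   (idempotence)
= !!p0 || p1 && !p3   (double negation)
= p0 || p1 && !p3   (double negation)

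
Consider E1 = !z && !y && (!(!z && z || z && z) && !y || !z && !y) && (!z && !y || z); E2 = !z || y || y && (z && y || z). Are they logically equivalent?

E1: !z && !y && (!(!z && z || z && z) && !y || !z && !y) && (!z && !y || z)
    = !z && !y && (!z && !y || !(!z && z || z && z) && !y && z)
    = !z && !y && (!z && !y || !z && !y && z)
    = !z && !y && !z && !y
    = !z && !y
E2: !z || y || y && (z && y || z)
    = !z || y || y && z
    = !z || y
These differ: at y=1, z=0, E1 = 0 but E2 = 1.

No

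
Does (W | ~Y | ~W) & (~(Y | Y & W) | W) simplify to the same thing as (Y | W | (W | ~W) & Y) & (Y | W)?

No

E1: (W | ~Y | ~W) & (~(Y | Y & W) | W)
    = (~Y | ~W) & ~(Y | Y & W) | W   — distribution
    = (~Y | ~W) & ~Y | W   — absorption
    = ~Y | W   — absorption
E2: (Y | W | (W | ~W) & Y) & (Y | W)
    = (Y | W | Y) & (Y | W)   — complement / identity
    = Y | W   — absorption
These differ: at W=0, Y=0, E1 = 1 but E2 = 0.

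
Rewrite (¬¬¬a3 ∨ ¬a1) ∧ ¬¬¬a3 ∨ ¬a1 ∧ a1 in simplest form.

¬a3

(¬¬¬a3 ∨ ¬a1) ∧ ¬¬¬a3 ∨ ¬a1 ∧ a1
= ¬¬¬a3 ∨ ¬a1 ∧ a1   [absorption]
= ¬¬¬a3   [complement / identity]
= ¬a3   [double negation]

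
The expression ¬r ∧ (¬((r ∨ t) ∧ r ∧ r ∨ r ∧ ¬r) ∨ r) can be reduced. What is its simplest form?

¬r

¬r ∧ (¬((r ∨ t) ∧ r ∧ r ∨ r ∧ ¬r) ∨ r)
= ¬r ∧ (¬(r ∧ r ∨ r ∧ ¬r) ∨ r)   — absorption
= ¬r ∧ (¬r ∨ r)   — distribution
= ¬r   — complement / identity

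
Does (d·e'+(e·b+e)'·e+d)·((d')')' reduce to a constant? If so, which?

yes, False

(d·e'+(e·b+e)'·e+d)·((d')')'
= (d·e'+e'·e+d)·((d')')'   (absorption)
= (d·e'+e'·e+d)·d'   (double negation)
= (d·e'+d)·d'   (complement / identity)
= d·d'   (absorption)
= 0   (complement)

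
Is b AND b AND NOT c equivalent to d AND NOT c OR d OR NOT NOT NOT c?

No

E1: b AND b AND NOT c
    = b AND NOT c   (idempotence)
E2: d AND NOT c OR d OR NOT NOT NOT c
    = d AND NOT c OR d OR NOT c   (double negation)
    = d OR NOT c   (absorption)
These differ: at b=0, c=0, d=1, E1 = 0 but E2 = 1.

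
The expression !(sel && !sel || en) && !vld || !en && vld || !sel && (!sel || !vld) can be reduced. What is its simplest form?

!(sel && !sel || en) && !vld || !en && vld || !sel && (!sel || !vld)
= !(sel && !sel || en) && !vld || !en && vld || !sel   — absorption
= !en && !vld || !en && vld || !sel   — complement / identity
= !en || !sel   — distribution

!en || !sel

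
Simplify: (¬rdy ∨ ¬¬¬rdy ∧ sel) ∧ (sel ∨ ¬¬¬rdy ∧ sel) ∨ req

(¬rdy ∨ ¬¬¬rdy ∧ sel) ∧ (sel ∨ ¬¬¬rdy ∧ sel) ∨ req
= ¬rdy ∧ sel ∨ ¬¬¬rdy ∧ sel ∨ req   — distribution
= ¬rdy ∧ sel ∨ ¬rdy ∧ sel ∨ req   — double negation
= ¬rdy ∧ sel ∨ req   — idempotence

¬rdy ∧ sel ∨ req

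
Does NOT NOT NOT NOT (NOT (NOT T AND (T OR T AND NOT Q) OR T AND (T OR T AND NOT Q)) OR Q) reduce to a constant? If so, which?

no

NOT NOT NOT NOT (NOT (NOT T AND (T OR T AND NOT Q) OR T AND (T OR T AND NOT Q)) OR Q)
= NOT NOT (NOT (NOT T AND (T OR T AND NOT Q) OR T AND (T OR T AND NOT Q)) OR Q)
= NOT NOT (NOT (T OR T AND NOT Q) OR Q)
= NOT NOT (NOT T OR Q)
= NOT T OR Q
This depends on Q, T, so it is not a constant.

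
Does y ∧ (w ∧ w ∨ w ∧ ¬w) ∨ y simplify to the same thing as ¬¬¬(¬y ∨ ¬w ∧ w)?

Yes

E1: y ∧ (w ∧ w ∨ w ∧ ¬w) ∨ y
    = y ∧ w ∨ y   — distribution
    = y   — absorption
E2: ¬¬¬(¬y ∨ ¬w ∧ w)
    = ¬(¬y ∨ ¬w ∧ w)   — double negation
    = ¬¬y   — complement / identity
    = y   — double negation
Both reduce to y, so they are equivalent.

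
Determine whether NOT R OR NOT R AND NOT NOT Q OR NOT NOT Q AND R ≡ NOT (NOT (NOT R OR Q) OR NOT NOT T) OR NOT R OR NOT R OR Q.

Yes

E1: NOT R OR NOT R AND NOT NOT Q OR NOT NOT Q AND R
    = NOT R OR NOT NOT Q   [distribution]
    = NOT R OR Q   [double negation]
E2: NOT (NOT (NOT R OR Q) OR NOT NOT T) OR NOT R OR NOT R OR Q
    = NOT (NOT (NOT R OR Q) OR NOT NOT T) OR NOT R OR Q   [idempotence]
    = (NOT R OR Q) AND NOT T OR NOT R OR Q   [De Morgan]
    = NOT R OR Q   [absorption]
Both reduce to NOT R OR Q, so they are equivalent.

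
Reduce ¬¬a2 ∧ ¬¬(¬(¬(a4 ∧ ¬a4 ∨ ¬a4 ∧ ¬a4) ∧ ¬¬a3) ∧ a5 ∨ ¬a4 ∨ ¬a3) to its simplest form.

a2 ∧ (¬a4 ∨ ¬a3)

¬¬a2 ∧ ¬¬(¬(¬(a4 ∧ ¬a4 ∨ ¬a4 ∧ ¬a4) ∧ ¬¬a3) ∧ a5 ∨ ¬a4 ∨ ¬a3)
= ¬¬a2 ∧ ¬¬((a4 ∧ ¬a4 ∨ ¬a4 ∧ ¬a4 ∨ ¬a3) ∧ a5 ∨ ¬a4 ∨ ¬a3)   — De Morgan
= ¬¬a2 ∧ ¬¬((¬a4 ∨ ¬a3) ∧ a5 ∨ ¬a4 ∨ ¬a3)   — distribution
= ¬¬a2 ∧ ((¬a4 ∨ ¬a3) ∧ a5 ∨ ¬a4 ∨ ¬a3)   — double negation
= ¬¬a2 ∧ (¬a4 ∨ ¬a3)   — absorption
= a2 ∧ (¬a4 ∨ ¬a3)   — double negation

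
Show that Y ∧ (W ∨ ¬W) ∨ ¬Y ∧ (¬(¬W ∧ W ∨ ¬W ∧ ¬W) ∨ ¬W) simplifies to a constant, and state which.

True

Y ∧ (W ∨ ¬W) ∨ ¬Y ∧ (¬(¬W ∧ W ∨ ¬W ∧ ¬W) ∨ ¬W)
= Y ∧ (W ∨ ¬W) ∨ ¬Y ∧ (¬¬W ∨ ¬W)   — distribution
= Y ∧ (W ∨ ¬W) ∨ ¬Y ∧ (W ∨ ¬W)   — double negation
= W ∨ ¬W   — distribution
= True   — complement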